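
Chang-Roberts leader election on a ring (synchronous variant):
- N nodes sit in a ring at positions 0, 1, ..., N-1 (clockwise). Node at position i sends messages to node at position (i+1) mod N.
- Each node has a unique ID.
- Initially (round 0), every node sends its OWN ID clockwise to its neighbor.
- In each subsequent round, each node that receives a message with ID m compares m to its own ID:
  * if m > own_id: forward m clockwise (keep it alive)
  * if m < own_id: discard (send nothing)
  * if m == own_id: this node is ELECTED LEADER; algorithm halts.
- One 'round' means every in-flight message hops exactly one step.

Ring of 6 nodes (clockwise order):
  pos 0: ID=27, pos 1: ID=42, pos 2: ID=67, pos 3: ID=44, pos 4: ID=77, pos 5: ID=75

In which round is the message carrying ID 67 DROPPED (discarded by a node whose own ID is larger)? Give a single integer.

Round 1: pos1(id42) recv 27: drop; pos2(id67) recv 42: drop; pos3(id44) recv 67: fwd; pos4(id77) recv 44: drop; pos5(id75) recv 77: fwd; pos0(id27) recv 75: fwd
Round 2: pos4(id77) recv 67: drop; pos0(id27) recv 77: fwd; pos1(id42) recv 75: fwd
Round 3: pos1(id42) recv 77: fwd; pos2(id67) recv 75: fwd
Round 4: pos2(id67) recv 77: fwd; pos3(id44) recv 75: fwd
Round 5: pos3(id44) recv 77: fwd; pos4(id77) recv 75: drop
Round 6: pos4(id77) recv 77: ELECTED
Message ID 67 originates at pos 2; dropped at pos 4 in round 2

Answer: 2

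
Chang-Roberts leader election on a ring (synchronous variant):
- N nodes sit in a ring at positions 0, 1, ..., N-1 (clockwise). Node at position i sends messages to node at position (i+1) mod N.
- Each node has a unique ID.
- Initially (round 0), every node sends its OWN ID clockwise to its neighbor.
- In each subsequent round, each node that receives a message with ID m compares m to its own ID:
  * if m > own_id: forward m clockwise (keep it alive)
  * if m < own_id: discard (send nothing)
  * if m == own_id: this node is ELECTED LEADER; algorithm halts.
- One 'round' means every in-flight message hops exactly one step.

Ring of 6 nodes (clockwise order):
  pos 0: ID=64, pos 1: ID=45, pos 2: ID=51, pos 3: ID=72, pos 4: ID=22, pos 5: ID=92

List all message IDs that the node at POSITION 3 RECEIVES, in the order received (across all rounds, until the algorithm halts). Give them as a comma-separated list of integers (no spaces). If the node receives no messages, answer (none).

Round 1: pos1(id45) recv 64: fwd; pos2(id51) recv 45: drop; pos3(id72) recv 51: drop; pos4(id22) recv 72: fwd; pos5(id92) recv 22: drop; pos0(id64) recv 92: fwd
Round 2: pos2(id51) recv 64: fwd; pos5(id92) recv 72: drop; pos1(id45) recv 92: fwd
Round 3: pos3(id72) recv 64: drop; pos2(id51) recv 92: fwd
Round 4: pos3(id72) recv 92: fwd
Round 5: pos4(id22) recv 92: fwd
Round 6: pos5(id92) recv 92: ELECTED

Answer: 51,64,92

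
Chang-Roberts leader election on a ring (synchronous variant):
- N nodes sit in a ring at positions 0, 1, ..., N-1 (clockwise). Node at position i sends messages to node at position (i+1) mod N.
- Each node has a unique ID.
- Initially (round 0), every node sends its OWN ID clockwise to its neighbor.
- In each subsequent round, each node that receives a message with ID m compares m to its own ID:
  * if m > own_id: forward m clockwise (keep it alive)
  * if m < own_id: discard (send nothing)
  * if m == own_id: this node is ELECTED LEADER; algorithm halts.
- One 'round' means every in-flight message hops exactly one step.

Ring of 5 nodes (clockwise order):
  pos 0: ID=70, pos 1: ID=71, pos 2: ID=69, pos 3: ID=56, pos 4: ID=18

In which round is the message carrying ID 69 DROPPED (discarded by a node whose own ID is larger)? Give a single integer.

Round 1: pos1(id71) recv 70: drop; pos2(id69) recv 71: fwd; pos3(id56) recv 69: fwd; pos4(id18) recv 56: fwd; pos0(id70) recv 18: drop
Round 2: pos3(id56) recv 71: fwd; pos4(id18) recv 69: fwd; pos0(id70) recv 56: drop
Round 3: pos4(id18) recv 71: fwd; pos0(id70) recv 69: drop
Round 4: pos0(id70) recv 71: fwd
Round 5: pos1(id71) recv 71: ELECTED
Message ID 69 originates at pos 2; dropped at pos 0 in round 3

Answer: 3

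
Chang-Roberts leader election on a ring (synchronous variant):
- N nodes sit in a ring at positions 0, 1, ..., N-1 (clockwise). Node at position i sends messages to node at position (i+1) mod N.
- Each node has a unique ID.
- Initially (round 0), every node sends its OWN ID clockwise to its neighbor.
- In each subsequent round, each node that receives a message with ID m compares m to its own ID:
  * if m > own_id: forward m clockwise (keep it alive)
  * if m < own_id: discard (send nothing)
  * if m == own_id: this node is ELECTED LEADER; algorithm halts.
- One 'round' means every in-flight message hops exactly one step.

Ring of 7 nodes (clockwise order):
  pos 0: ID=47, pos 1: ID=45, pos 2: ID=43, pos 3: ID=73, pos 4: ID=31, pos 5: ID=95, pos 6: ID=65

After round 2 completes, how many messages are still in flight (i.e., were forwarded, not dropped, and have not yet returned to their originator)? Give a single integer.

Answer: 3

Derivation:
Round 1: pos1(id45) recv 47: fwd; pos2(id43) recv 45: fwd; pos3(id73) recv 43: drop; pos4(id31) recv 73: fwd; pos5(id95) recv 31: drop; pos6(id65) recv 95: fwd; pos0(id47) recv 65: fwd
Round 2: pos2(id43) recv 47: fwd; pos3(id73) recv 45: drop; pos5(id95) recv 73: drop; pos0(id47) recv 95: fwd; pos1(id45) recv 65: fwd
After round 2: 3 messages still in flight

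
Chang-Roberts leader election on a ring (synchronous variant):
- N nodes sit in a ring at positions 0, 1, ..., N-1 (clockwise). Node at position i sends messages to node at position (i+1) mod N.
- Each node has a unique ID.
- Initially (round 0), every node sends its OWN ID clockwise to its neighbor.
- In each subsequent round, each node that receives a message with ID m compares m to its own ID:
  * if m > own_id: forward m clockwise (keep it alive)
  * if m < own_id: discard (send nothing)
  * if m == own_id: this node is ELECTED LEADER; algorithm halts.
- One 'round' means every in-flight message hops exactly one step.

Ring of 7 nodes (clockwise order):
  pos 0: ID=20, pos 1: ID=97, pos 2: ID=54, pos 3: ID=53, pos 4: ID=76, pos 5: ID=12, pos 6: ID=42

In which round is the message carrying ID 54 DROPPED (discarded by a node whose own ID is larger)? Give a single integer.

Answer: 2

Derivation:
Round 1: pos1(id97) recv 20: drop; pos2(id54) recv 97: fwd; pos3(id53) recv 54: fwd; pos4(id76) recv 53: drop; pos5(id12) recv 76: fwd; pos6(id42) recv 12: drop; pos0(id20) recv 42: fwd
Round 2: pos3(id53) recv 97: fwd; pos4(id76) recv 54: drop; pos6(id42) recv 76: fwd; pos1(id97) recv 42: drop
Round 3: pos4(id76) recv 97: fwd; pos0(id20) recv 76: fwd
Round 4: pos5(id12) recv 97: fwd; pos1(id97) recv 76: drop
Round 5: pos6(id42) recv 97: fwd
Round 6: pos0(id20) recv 97: fwd
Round 7: pos1(id97) recv 97: ELECTED
Message ID 54 originates at pos 2; dropped at pos 4 in round 2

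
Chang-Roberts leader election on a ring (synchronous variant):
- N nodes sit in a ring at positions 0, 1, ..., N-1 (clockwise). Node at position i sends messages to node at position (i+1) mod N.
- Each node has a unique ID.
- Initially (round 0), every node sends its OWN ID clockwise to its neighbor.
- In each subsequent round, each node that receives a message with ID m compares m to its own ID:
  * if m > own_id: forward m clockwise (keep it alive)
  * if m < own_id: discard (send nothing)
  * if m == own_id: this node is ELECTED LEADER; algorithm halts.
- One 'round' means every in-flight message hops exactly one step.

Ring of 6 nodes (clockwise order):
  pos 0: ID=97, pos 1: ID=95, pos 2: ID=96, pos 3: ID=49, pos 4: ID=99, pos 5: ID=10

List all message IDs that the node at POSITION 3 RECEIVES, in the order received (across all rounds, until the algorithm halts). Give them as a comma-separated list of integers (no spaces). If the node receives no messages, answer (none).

Answer: 96,97,99

Derivation:
Round 1: pos1(id95) recv 97: fwd; pos2(id96) recv 95: drop; pos3(id49) recv 96: fwd; pos4(id99) recv 49: drop; pos5(id10) recv 99: fwd; pos0(id97) recv 10: drop
Round 2: pos2(id96) recv 97: fwd; pos4(id99) recv 96: drop; pos0(id97) recv 99: fwd
Round 3: pos3(id49) recv 97: fwd; pos1(id95) recv 99: fwd
Round 4: pos4(id99) recv 97: drop; pos2(id96) recv 99: fwd
Round 5: pos3(id49) recv 99: fwd
Round 6: pos4(id99) recv 99: ELECTED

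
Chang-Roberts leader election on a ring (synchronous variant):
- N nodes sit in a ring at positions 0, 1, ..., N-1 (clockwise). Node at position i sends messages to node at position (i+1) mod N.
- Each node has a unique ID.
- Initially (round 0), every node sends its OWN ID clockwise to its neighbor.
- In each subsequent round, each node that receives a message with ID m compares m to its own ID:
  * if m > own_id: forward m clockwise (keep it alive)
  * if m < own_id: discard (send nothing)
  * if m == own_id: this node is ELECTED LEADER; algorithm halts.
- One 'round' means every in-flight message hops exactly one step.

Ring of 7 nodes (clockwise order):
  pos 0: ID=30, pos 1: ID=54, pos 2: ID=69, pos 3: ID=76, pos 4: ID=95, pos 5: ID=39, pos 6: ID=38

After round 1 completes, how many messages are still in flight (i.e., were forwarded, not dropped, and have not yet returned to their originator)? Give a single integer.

Round 1: pos1(id54) recv 30: drop; pos2(id69) recv 54: drop; pos3(id76) recv 69: drop; pos4(id95) recv 76: drop; pos5(id39) recv 95: fwd; pos6(id38) recv 39: fwd; pos0(id30) recv 38: fwd
After round 1: 3 messages still in flight

Answer: 3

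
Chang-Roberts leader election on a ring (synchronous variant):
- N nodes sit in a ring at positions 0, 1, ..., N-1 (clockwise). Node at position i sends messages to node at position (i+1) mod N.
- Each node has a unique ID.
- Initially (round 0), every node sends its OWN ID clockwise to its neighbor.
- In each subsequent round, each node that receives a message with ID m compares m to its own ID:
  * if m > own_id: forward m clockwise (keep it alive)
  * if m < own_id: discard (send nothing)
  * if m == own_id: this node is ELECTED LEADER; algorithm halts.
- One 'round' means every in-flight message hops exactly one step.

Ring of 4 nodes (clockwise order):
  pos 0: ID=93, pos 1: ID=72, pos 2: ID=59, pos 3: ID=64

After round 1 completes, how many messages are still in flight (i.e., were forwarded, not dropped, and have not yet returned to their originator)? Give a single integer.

Answer: 2

Derivation:
Round 1: pos1(id72) recv 93: fwd; pos2(id59) recv 72: fwd; pos3(id64) recv 59: drop; pos0(id93) recv 64: drop
After round 1: 2 messages still in flight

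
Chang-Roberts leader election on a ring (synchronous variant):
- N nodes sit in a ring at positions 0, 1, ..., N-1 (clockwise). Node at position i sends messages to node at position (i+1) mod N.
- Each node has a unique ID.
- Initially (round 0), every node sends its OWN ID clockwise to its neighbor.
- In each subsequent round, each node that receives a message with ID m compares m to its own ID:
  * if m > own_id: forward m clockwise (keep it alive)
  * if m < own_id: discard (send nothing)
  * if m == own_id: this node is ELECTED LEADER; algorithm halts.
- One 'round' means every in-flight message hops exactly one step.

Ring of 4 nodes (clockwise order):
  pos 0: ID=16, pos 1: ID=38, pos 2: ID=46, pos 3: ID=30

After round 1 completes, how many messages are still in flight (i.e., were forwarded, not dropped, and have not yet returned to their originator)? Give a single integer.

Round 1: pos1(id38) recv 16: drop; pos2(id46) recv 38: drop; pos3(id30) recv 46: fwd; pos0(id16) recv 30: fwd
After round 1: 2 messages still in flight

Answer: 2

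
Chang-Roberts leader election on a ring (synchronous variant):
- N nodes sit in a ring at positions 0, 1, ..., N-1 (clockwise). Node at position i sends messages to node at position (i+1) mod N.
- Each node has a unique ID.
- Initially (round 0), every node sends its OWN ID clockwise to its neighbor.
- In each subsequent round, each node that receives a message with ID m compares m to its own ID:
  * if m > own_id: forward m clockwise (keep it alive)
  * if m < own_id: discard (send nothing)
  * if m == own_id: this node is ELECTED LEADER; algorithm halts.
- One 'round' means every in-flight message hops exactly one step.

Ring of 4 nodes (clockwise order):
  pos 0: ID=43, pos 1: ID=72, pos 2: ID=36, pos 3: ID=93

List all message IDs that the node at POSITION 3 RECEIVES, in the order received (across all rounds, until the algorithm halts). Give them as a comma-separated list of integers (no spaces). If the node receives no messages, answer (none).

Round 1: pos1(id72) recv 43: drop; pos2(id36) recv 72: fwd; pos3(id93) recv 36: drop; pos0(id43) recv 93: fwd
Round 2: pos3(id93) recv 72: drop; pos1(id72) recv 93: fwd
Round 3: pos2(id36) recv 93: fwd
Round 4: pos3(id93) recv 93: ELECTED

Answer: 36,72,93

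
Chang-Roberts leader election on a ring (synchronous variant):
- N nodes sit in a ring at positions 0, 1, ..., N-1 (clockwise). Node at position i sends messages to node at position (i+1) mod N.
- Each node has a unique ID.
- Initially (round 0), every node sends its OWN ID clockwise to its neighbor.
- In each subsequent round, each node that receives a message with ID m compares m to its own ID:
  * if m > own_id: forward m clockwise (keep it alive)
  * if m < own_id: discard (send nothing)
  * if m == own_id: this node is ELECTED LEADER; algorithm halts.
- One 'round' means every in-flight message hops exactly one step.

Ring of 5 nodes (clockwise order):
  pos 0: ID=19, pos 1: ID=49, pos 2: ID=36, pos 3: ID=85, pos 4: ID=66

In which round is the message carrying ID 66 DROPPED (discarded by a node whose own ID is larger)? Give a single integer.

Answer: 4

Derivation:
Round 1: pos1(id49) recv 19: drop; pos2(id36) recv 49: fwd; pos3(id85) recv 36: drop; pos4(id66) recv 85: fwd; pos0(id19) recv 66: fwd
Round 2: pos3(id85) recv 49: drop; pos0(id19) recv 85: fwd; pos1(id49) recv 66: fwd
Round 3: pos1(id49) recv 85: fwd; pos2(id36) recv 66: fwd
Round 4: pos2(id36) recv 85: fwd; pos3(id85) recv 66: drop
Round 5: pos3(id85) recv 85: ELECTED
Message ID 66 originates at pos 4; dropped at pos 3 in round 4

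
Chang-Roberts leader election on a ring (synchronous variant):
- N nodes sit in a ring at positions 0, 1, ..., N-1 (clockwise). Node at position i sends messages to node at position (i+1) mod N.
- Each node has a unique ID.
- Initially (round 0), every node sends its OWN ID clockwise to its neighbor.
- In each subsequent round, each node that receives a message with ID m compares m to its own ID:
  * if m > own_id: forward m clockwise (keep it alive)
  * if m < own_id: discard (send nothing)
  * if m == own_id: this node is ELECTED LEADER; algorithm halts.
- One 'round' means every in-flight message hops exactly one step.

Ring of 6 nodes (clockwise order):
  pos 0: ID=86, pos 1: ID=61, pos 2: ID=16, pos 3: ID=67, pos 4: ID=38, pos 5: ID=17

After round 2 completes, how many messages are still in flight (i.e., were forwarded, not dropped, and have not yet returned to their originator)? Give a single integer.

Answer: 2

Derivation:
Round 1: pos1(id61) recv 86: fwd; pos2(id16) recv 61: fwd; pos3(id67) recv 16: drop; pos4(id38) recv 67: fwd; pos5(id17) recv 38: fwd; pos0(id86) recv 17: drop
Round 2: pos2(id16) recv 86: fwd; pos3(id67) recv 61: drop; pos5(id17) recv 67: fwd; pos0(id86) recv 38: drop
After round 2: 2 messages still in flight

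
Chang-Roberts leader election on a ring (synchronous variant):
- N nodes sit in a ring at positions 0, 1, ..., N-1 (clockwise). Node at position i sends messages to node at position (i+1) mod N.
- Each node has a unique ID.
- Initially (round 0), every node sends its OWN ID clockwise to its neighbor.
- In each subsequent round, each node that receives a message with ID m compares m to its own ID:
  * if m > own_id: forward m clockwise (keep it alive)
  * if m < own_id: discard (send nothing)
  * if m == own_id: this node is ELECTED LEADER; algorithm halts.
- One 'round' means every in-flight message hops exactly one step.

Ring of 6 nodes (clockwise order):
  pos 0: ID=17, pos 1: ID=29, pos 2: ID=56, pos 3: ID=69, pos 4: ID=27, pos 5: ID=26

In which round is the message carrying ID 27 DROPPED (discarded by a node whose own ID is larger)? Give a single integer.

Answer: 3

Derivation:
Round 1: pos1(id29) recv 17: drop; pos2(id56) recv 29: drop; pos3(id69) recv 56: drop; pos4(id27) recv 69: fwd; pos5(id26) recv 27: fwd; pos0(id17) recv 26: fwd
Round 2: pos5(id26) recv 69: fwd; pos0(id17) recv 27: fwd; pos1(id29) recv 26: drop
Round 3: pos0(id17) recv 69: fwd; pos1(id29) recv 27: drop
Round 4: pos1(id29) recv 69: fwd
Round 5: pos2(id56) recv 69: fwd
Round 6: pos3(id69) recv 69: ELECTED
Message ID 27 originates at pos 4; dropped at pos 1 in round 3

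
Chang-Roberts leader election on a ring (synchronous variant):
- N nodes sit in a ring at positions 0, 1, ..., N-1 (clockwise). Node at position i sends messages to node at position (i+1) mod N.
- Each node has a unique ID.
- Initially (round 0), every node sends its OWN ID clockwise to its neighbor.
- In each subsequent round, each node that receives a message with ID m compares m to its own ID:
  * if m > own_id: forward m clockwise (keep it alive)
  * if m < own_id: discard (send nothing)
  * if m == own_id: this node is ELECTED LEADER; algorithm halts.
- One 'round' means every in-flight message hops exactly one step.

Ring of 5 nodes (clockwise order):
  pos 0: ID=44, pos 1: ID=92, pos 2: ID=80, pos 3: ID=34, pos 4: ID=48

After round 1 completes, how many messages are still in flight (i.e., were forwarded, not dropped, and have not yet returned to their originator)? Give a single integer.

Answer: 3

Derivation:
Round 1: pos1(id92) recv 44: drop; pos2(id80) recv 92: fwd; pos3(id34) recv 80: fwd; pos4(id48) recv 34: drop; pos0(id44) recv 48: fwd
After round 1: 3 messages still in flight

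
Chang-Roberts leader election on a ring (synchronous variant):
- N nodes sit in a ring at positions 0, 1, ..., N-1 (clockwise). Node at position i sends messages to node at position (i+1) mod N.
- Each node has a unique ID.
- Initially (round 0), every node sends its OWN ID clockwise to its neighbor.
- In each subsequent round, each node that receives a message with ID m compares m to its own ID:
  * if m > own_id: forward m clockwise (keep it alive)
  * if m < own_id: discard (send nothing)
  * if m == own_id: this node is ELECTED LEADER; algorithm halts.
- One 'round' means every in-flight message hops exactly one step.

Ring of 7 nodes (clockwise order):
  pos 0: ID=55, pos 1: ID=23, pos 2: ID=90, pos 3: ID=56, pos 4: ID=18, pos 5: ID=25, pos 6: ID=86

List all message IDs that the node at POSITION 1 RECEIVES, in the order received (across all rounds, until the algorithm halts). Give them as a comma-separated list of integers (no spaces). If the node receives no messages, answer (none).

Round 1: pos1(id23) recv 55: fwd; pos2(id90) recv 23: drop; pos3(id56) recv 90: fwd; pos4(id18) recv 56: fwd; pos5(id25) recv 18: drop; pos6(id86) recv 25: drop; pos0(id55) recv 86: fwd
Round 2: pos2(id90) recv 55: drop; pos4(id18) recv 90: fwd; pos5(id25) recv 56: fwd; pos1(id23) recv 86: fwd
Round 3: pos5(id25) recv 90: fwd; pos6(id86) recv 56: drop; pos2(id90) recv 86: drop
Round 4: pos6(id86) recv 90: fwd
Round 5: pos0(id55) recv 90: fwd
Round 6: pos1(id23) recv 90: fwd
Round 7: pos2(id90) recv 90: ELECTED

Answer: 55,86,90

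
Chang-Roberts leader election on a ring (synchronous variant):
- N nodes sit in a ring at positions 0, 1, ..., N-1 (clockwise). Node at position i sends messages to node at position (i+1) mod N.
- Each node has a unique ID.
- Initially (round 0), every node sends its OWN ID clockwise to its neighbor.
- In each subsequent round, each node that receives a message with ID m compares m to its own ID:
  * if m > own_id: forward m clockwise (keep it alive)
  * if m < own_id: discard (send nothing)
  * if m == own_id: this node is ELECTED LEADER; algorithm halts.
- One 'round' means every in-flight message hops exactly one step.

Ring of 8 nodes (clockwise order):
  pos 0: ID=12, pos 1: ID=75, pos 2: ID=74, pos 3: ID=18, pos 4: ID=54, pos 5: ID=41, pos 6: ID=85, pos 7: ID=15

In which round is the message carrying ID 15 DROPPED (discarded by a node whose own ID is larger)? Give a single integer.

Answer: 2

Derivation:
Round 1: pos1(id75) recv 12: drop; pos2(id74) recv 75: fwd; pos3(id18) recv 74: fwd; pos4(id54) recv 18: drop; pos5(id41) recv 54: fwd; pos6(id85) recv 41: drop; pos7(id15) recv 85: fwd; pos0(id12) recv 15: fwd
Round 2: pos3(id18) recv 75: fwd; pos4(id54) recv 74: fwd; pos6(id85) recv 54: drop; pos0(id12) recv 85: fwd; pos1(id75) recv 15: drop
Round 3: pos4(id54) recv 75: fwd; pos5(id41) recv 74: fwd; pos1(id75) recv 85: fwd
Round 4: pos5(id41) recv 75: fwd; pos6(id85) recv 74: drop; pos2(id74) recv 85: fwd
Round 5: pos6(id85) recv 75: drop; pos3(id18) recv 85: fwd
Round 6: pos4(id54) recv 85: fwd
Round 7: pos5(id41) recv 85: fwd
Round 8: pos6(id85) recv 85: ELECTED
Message ID 15 originates at pos 7; dropped at pos 1 in round 2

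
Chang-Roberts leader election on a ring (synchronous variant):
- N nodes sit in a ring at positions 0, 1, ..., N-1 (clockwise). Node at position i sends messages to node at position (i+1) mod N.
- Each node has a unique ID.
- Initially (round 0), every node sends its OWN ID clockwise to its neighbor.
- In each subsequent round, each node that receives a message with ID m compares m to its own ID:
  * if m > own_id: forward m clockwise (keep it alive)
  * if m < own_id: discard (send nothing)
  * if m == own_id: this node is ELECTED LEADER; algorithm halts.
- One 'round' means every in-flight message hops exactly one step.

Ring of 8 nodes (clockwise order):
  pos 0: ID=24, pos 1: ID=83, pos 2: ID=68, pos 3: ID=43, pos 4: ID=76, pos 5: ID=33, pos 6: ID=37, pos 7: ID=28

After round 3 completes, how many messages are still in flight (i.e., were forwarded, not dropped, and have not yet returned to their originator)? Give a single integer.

Answer: 2

Derivation:
Round 1: pos1(id83) recv 24: drop; pos2(id68) recv 83: fwd; pos3(id43) recv 68: fwd; pos4(id76) recv 43: drop; pos5(id33) recv 76: fwd; pos6(id37) recv 33: drop; pos7(id28) recv 37: fwd; pos0(id24) recv 28: fwd
Round 2: pos3(id43) recv 83: fwd; pos4(id76) recv 68: drop; pos6(id37) recv 76: fwd; pos0(id24) recv 37: fwd; pos1(id83) recv 28: drop
Round 3: pos4(id76) recv 83: fwd; pos7(id28) recv 76: fwd; pos1(id83) recv 37: drop
After round 3: 2 messages still in flight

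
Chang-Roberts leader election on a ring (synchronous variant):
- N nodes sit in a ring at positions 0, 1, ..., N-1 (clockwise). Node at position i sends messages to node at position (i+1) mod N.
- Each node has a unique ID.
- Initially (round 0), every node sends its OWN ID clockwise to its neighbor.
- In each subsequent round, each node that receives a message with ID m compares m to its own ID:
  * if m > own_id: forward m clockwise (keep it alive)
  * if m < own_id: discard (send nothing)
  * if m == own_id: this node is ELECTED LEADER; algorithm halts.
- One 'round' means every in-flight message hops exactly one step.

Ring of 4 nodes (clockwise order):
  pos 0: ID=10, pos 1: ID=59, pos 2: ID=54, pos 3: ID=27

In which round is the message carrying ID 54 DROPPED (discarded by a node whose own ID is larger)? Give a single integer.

Round 1: pos1(id59) recv 10: drop; pos2(id54) recv 59: fwd; pos3(id27) recv 54: fwd; pos0(id10) recv 27: fwd
Round 2: pos3(id27) recv 59: fwd; pos0(id10) recv 54: fwd; pos1(id59) recv 27: drop
Round 3: pos0(id10) recv 59: fwd; pos1(id59) recv 54: drop
Round 4: pos1(id59) recv 59: ELECTED
Message ID 54 originates at pos 2; dropped at pos 1 in round 3

Answer: 3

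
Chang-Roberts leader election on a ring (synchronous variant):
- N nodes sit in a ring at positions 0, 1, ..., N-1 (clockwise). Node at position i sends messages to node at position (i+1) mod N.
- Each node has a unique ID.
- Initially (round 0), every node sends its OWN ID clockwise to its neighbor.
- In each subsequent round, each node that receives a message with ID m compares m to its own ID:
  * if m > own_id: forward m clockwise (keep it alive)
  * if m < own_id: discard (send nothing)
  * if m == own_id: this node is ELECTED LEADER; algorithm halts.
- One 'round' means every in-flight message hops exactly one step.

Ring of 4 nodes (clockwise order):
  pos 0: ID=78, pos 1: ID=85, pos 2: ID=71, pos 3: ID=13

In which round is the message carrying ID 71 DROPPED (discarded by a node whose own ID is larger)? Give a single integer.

Answer: 2

Derivation:
Round 1: pos1(id85) recv 78: drop; pos2(id71) recv 85: fwd; pos3(id13) recv 71: fwd; pos0(id78) recv 13: drop
Round 2: pos3(id13) recv 85: fwd; pos0(id78) recv 71: drop
Round 3: pos0(id78) recv 85: fwd
Round 4: pos1(id85) recv 85: ELECTED
Message ID 71 originates at pos 2; dropped at pos 0 in round 2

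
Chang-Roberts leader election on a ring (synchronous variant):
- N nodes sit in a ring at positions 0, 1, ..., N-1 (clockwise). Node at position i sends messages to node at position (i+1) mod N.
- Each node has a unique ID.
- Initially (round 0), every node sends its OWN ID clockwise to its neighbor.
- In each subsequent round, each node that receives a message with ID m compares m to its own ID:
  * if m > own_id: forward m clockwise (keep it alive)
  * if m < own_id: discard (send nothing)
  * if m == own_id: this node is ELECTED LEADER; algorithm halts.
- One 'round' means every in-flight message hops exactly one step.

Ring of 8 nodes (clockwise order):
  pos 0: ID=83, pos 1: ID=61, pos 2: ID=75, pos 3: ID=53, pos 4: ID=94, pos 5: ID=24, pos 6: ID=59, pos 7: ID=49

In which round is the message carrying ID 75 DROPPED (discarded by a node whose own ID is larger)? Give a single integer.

Answer: 2

Derivation:
Round 1: pos1(id61) recv 83: fwd; pos2(id75) recv 61: drop; pos3(id53) recv 75: fwd; pos4(id94) recv 53: drop; pos5(id24) recv 94: fwd; pos6(id59) recv 24: drop; pos7(id49) recv 59: fwd; pos0(id83) recv 49: drop
Round 2: pos2(id75) recv 83: fwd; pos4(id94) recv 75: drop; pos6(id59) recv 94: fwd; pos0(id83) recv 59: drop
Round 3: pos3(id53) recv 83: fwd; pos7(id49) recv 94: fwd
Round 4: pos4(id94) recv 83: drop; pos0(id83) recv 94: fwd
Round 5: pos1(id61) recv 94: fwd
Round 6: pos2(id75) recv 94: fwd
Round 7: pos3(id53) recv 94: fwd
Round 8: pos4(id94) recv 94: ELECTED
Message ID 75 originates at pos 2; dropped at pos 4 in round 2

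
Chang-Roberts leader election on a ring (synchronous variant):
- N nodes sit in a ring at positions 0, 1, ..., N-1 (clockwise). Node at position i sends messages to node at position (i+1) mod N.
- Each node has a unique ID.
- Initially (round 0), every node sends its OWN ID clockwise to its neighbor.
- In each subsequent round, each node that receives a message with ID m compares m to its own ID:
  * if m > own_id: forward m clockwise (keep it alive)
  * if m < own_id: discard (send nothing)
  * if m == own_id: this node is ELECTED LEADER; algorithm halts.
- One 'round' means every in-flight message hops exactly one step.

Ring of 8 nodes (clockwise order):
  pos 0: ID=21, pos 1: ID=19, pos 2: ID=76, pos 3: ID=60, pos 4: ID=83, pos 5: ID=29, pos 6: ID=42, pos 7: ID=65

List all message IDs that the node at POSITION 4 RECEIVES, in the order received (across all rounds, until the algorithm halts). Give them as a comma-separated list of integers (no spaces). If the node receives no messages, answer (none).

Round 1: pos1(id19) recv 21: fwd; pos2(id76) recv 19: drop; pos3(id60) recv 76: fwd; pos4(id83) recv 60: drop; pos5(id29) recv 83: fwd; pos6(id42) recv 29: drop; pos7(id65) recv 42: drop; pos0(id21) recv 65: fwd
Round 2: pos2(id76) recv 21: drop; pos4(id83) recv 76: drop; pos6(id42) recv 83: fwd; pos1(id19) recv 65: fwd
Round 3: pos7(id65) recv 83: fwd; pos2(id76) recv 65: drop
Round 4: pos0(id21) recv 83: fwd
Round 5: pos1(id19) recv 83: fwd
Round 6: pos2(id76) recv 83: fwd
Round 7: pos3(id60) recv 83: fwd
Round 8: pos4(id83) recv 83: ELECTED

Answer: 60,76,83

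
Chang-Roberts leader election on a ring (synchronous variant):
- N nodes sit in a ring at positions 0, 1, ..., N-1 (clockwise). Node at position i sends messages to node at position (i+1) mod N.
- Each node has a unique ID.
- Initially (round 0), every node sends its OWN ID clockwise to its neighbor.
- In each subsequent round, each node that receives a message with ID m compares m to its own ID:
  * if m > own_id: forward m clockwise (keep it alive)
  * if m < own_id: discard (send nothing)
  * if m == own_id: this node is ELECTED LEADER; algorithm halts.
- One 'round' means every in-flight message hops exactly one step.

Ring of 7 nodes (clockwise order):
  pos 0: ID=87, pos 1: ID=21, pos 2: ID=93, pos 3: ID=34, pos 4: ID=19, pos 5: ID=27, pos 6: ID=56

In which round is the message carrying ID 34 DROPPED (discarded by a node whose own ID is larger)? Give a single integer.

Answer: 3

Derivation:
Round 1: pos1(id21) recv 87: fwd; pos2(id93) recv 21: drop; pos3(id34) recv 93: fwd; pos4(id19) recv 34: fwd; pos5(id27) recv 19: drop; pos6(id56) recv 27: drop; pos0(id87) recv 56: drop
Round 2: pos2(id93) recv 87: drop; pos4(id19) recv 93: fwd; pos5(id27) recv 34: fwd
Round 3: pos5(id27) recv 93: fwd; pos6(id56) recv 34: drop
Round 4: pos6(id56) recv 93: fwd
Round 5: pos0(id87) recv 93: fwd
Round 6: pos1(id21) recv 93: fwd
Round 7: pos2(id93) recv 93: ELECTED
Message ID 34 originates at pos 3; dropped at pos 6 in round 3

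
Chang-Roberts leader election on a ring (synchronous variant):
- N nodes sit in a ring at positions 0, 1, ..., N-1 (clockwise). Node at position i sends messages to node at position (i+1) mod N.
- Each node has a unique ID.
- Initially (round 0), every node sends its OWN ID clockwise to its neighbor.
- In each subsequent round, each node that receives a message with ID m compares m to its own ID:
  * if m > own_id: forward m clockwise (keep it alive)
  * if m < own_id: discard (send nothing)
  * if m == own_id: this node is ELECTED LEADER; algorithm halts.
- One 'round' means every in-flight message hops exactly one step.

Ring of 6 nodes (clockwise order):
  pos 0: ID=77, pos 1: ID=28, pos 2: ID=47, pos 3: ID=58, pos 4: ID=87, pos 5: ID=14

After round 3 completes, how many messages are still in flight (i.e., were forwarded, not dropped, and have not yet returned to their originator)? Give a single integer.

Round 1: pos1(id28) recv 77: fwd; pos2(id47) recv 28: drop; pos3(id58) recv 47: drop; pos4(id87) recv 58: drop; pos5(id14) recv 87: fwd; pos0(id77) recv 14: drop
Round 2: pos2(id47) recv 77: fwd; pos0(id77) recv 87: fwd
Round 3: pos3(id58) recv 77: fwd; pos1(id28) recv 87: fwd
After round 3: 2 messages still in flight

Answer: 2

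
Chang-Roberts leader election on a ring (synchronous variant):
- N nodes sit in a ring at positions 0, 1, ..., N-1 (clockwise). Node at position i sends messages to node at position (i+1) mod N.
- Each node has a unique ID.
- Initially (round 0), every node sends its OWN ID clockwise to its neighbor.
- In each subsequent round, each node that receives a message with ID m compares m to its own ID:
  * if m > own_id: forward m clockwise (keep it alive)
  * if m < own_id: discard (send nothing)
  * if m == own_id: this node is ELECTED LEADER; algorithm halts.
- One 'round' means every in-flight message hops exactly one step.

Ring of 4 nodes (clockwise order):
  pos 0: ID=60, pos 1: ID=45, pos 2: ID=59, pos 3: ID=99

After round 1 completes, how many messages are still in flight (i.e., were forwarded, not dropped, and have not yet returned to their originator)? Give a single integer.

Round 1: pos1(id45) recv 60: fwd; pos2(id59) recv 45: drop; pos3(id99) recv 59: drop; pos0(id60) recv 99: fwd
After round 1: 2 messages still in flight

Answer: 2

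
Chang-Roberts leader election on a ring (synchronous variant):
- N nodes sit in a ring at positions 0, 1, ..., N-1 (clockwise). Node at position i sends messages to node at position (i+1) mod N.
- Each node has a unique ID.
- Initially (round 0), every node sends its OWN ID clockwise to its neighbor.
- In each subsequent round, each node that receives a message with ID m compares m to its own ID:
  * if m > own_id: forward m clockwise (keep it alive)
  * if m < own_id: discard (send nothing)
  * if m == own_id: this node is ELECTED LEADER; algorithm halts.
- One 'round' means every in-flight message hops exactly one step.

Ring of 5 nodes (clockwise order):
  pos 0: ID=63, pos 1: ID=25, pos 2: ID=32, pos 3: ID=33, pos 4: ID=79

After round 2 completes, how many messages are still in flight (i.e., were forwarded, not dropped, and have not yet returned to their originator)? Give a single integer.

Round 1: pos1(id25) recv 63: fwd; pos2(id32) recv 25: drop; pos3(id33) recv 32: drop; pos4(id79) recv 33: drop; pos0(id63) recv 79: fwd
Round 2: pos2(id32) recv 63: fwd; pos1(id25) recv 79: fwd
After round 2: 2 messages still in flight

Answer: 2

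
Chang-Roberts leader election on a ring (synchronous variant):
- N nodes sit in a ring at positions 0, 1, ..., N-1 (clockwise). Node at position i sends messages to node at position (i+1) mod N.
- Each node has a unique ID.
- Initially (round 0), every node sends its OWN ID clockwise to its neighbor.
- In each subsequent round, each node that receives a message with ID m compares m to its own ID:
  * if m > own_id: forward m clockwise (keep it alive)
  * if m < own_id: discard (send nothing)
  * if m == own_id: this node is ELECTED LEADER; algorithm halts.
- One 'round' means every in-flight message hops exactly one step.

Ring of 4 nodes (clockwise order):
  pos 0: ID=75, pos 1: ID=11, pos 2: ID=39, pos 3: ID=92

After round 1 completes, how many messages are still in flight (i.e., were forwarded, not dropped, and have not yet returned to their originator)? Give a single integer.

Round 1: pos1(id11) recv 75: fwd; pos2(id39) recv 11: drop; pos3(id92) recv 39: drop; pos0(id75) recv 92: fwd
After round 1: 2 messages still in flight

Answer: 2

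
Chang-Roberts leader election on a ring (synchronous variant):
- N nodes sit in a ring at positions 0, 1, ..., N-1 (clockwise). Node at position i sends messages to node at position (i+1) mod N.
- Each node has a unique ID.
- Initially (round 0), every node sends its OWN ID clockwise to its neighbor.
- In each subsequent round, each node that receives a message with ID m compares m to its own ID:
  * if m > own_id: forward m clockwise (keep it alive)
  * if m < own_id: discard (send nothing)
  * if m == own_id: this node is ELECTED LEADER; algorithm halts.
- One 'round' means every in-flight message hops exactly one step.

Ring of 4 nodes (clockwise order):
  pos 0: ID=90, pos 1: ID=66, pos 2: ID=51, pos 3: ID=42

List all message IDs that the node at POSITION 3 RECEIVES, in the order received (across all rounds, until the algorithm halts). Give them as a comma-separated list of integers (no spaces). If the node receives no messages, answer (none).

Answer: 51,66,90

Derivation:
Round 1: pos1(id66) recv 90: fwd; pos2(id51) recv 66: fwd; pos3(id42) recv 51: fwd; pos0(id90) recv 42: drop
Round 2: pos2(id51) recv 90: fwd; pos3(id42) recv 66: fwd; pos0(id90) recv 51: drop
Round 3: pos3(id42) recv 90: fwd; pos0(id90) recv 66: drop
Round 4: pos0(id90) recv 90: ELECTED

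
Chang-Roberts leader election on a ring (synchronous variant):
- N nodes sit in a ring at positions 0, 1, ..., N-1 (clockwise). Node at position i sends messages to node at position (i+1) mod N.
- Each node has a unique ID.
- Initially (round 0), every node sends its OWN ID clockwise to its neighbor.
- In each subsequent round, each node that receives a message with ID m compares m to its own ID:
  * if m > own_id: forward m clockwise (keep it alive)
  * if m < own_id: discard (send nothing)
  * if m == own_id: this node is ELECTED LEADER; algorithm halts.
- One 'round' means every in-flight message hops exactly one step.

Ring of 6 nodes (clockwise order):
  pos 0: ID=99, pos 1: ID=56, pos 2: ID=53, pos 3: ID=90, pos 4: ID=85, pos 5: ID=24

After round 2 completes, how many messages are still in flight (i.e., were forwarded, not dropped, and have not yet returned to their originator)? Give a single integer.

Answer: 2

Derivation:
Round 1: pos1(id56) recv 99: fwd; pos2(id53) recv 56: fwd; pos3(id90) recv 53: drop; pos4(id85) recv 90: fwd; pos5(id24) recv 85: fwd; pos0(id99) recv 24: drop
Round 2: pos2(id53) recv 99: fwd; pos3(id90) recv 56: drop; pos5(id24) recv 90: fwd; pos0(id99) recv 85: drop
After round 2: 2 messages still in flight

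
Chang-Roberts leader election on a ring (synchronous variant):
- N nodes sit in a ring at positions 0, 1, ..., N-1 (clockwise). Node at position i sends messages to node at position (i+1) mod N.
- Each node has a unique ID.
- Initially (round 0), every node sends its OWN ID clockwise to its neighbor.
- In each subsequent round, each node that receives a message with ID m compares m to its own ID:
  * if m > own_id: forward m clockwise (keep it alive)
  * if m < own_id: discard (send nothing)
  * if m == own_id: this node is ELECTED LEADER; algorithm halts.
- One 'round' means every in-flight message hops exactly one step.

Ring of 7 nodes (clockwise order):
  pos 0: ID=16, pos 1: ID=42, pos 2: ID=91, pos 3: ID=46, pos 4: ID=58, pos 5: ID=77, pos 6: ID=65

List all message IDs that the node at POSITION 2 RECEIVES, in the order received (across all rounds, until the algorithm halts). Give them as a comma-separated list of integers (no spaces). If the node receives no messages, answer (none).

Answer: 42,65,77,91

Derivation:
Round 1: pos1(id42) recv 16: drop; pos2(id91) recv 42: drop; pos3(id46) recv 91: fwd; pos4(id58) recv 46: drop; pos5(id77) recv 58: drop; pos6(id65) recv 77: fwd; pos0(id16) recv 65: fwd
Round 2: pos4(id58) recv 91: fwd; pos0(id16) recv 77: fwd; pos1(id42) recv 65: fwd
Round 3: pos5(id77) recv 91: fwd; pos1(id42) recv 77: fwd; pos2(id91) recv 65: drop
Round 4: pos6(id65) recv 91: fwd; pos2(id91) recv 77: drop
Round 5: pos0(id16) recv 91: fwd
Round 6: pos1(id42) recv 91: fwd
Round 7: pos2(id91) recv 91: ELECTED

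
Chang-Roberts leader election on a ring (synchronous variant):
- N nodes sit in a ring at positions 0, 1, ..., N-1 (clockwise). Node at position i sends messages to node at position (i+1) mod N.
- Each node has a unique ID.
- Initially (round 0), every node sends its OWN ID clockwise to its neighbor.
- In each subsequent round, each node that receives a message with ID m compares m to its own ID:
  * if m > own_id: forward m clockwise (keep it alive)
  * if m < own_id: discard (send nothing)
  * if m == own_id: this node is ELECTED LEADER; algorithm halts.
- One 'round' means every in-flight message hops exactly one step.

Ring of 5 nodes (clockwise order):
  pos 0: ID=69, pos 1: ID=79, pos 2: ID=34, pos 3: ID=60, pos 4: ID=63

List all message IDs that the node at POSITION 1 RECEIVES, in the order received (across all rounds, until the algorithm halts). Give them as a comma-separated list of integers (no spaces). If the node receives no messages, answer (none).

Round 1: pos1(id79) recv 69: drop; pos2(id34) recv 79: fwd; pos3(id60) recv 34: drop; pos4(id63) recv 60: drop; pos0(id69) recv 63: drop
Round 2: pos3(id60) recv 79: fwd
Round 3: pos4(id63) recv 79: fwd
Round 4: pos0(id69) recv 79: fwd
Round 5: pos1(id79) recv 79: ELECTED

Answer: 69,79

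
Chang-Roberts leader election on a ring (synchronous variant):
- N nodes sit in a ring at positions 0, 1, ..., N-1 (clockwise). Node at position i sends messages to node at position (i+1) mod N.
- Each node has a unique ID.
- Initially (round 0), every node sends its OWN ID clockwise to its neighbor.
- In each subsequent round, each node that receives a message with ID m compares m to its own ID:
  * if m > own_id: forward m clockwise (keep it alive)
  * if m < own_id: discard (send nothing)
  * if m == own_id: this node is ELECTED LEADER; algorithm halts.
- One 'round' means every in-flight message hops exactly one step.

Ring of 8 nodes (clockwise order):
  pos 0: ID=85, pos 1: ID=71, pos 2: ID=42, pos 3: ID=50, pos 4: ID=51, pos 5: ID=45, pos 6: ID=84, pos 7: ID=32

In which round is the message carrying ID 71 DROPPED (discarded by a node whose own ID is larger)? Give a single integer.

Answer: 5

Derivation:
Round 1: pos1(id71) recv 85: fwd; pos2(id42) recv 71: fwd; pos3(id50) recv 42: drop; pos4(id51) recv 50: drop; pos5(id45) recv 51: fwd; pos6(id84) recv 45: drop; pos7(id32) recv 84: fwd; pos0(id85) recv 32: drop
Round 2: pos2(id42) recv 85: fwd; pos3(id50) recv 71: fwd; pos6(id84) recv 51: drop; pos0(id85) recv 84: drop
Round 3: pos3(id50) recv 85: fwd; pos4(id51) recv 71: fwd
Round 4: pos4(id51) recv 85: fwd; pos5(id45) recv 71: fwd
Round 5: pos5(id45) recv 85: fwd; pos6(id84) recv 71: drop
Round 6: pos6(id84) recv 85: fwd
Round 7: pos7(id32) recv 85: fwd
Round 8: pos0(id85) recv 85: ELECTED
Message ID 71 originates at pos 1; dropped at pos 6 in round 5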